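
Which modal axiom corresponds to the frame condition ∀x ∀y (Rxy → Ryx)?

s → □◇s

The condition is symmetry. The B schema s → □◇s defines it.
Suppose s→□◇s is valid. Take Rxy and set V(s)={x}. Then s at x, so □◇s at x, so ◇s at y, so some z with Ryz has s; z=x, i.e. Ryx.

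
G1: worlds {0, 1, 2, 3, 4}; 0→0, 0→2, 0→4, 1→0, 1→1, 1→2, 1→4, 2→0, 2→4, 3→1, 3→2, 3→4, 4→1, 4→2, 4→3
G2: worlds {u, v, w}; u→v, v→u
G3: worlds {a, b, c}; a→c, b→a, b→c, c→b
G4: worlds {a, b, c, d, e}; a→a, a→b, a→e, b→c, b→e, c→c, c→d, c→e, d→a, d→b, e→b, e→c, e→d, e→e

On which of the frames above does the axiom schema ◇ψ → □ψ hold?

The schema corresponds to partial functionality: ∀x ∀y ∀z (Rxy ∧ Rxz → y = z).
G1: fails — 0 sees both 0 and 2.
G2: ✓.
G3: fails — b sees both a and c.
G4: fails — a sees both a and b.
Valid on: G2.

G2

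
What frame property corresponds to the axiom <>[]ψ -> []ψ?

the Euclidean property

This is frame-equivalent to ◇ψ → □◇ψ (substitute ¬ψ for ψ and contrapose).
Suppose ◇ψ→□◇ψ is valid. Take Rxy, Rxz and set V(ψ)={y}. Then ◇ψ at x, so □◇ψ at x, so ◇ψ at z, so some w with Rzw has ψ; w=y, i.e. Rzy. By symmetry of the argument, Ryz.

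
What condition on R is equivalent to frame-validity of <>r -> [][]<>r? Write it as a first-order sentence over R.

forall x forall y forall z ((xRy & x R^2 z) -> exists w (y = w & zRw))

This is a Sahlqvist (Geach-type) schema ◇^1□^0r → □^2◇^1r.
First-order correspondent: forall x forall y forall z ((xRy & x R^2 z) -> exists w (y = w & zRw)).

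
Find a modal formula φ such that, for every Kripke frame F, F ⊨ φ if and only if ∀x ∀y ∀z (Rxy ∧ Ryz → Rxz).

□s → □□s

The condition is transitivity. The 4 schema □s → □□s defines it.
Suppose □s→□□s is valid. Take Rxy, Ryz and set V(s)={w : Rxw}. Then □s at x, so □□s at x, so □s at y, so s at z, i.e. Rxz.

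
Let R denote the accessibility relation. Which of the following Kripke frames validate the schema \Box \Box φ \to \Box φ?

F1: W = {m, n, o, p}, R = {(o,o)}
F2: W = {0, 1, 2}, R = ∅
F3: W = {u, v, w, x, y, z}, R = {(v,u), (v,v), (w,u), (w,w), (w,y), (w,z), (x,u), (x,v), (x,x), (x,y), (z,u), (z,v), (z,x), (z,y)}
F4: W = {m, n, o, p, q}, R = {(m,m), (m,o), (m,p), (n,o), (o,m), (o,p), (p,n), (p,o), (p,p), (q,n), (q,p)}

F1, F2, F3

The schema corresponds to density: \forall x \forall y (Rxy \to \exists z (Rxz \wedge Rzy)).
F1: condition met.
F2: condition met.
F3: condition met.
F4: fails — Rno but no z with Rnz and Rzo.
Valid on: F1, F2, F3.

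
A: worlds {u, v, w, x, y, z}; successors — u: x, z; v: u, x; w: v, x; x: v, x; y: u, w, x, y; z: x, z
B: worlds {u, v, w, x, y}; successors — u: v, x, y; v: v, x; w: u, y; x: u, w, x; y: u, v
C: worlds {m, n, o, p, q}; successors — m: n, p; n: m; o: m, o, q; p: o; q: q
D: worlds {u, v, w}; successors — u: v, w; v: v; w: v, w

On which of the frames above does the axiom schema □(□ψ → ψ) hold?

D

Frame correspondent (Sahlqvist): ∀x ∀y (Rxy → Ryy) — i.e. shift-reflexivity.
A: fails — Rvu but not Ruu.
B: fails — Rxw but not Rww.
C: fails — Rom but not Rmm.
D: holds.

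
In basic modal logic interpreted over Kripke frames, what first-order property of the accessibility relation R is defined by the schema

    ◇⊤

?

Seriality

◇⊤ holds at w iff w has a successor, so frame-validity of ◇⊤ is exactly seriality. Equivalently via □r → ◇r:
Suppose □r→◇r is valid. At any x set V(r)=W. Then □r at x, so ◇r at x, so x has a successor.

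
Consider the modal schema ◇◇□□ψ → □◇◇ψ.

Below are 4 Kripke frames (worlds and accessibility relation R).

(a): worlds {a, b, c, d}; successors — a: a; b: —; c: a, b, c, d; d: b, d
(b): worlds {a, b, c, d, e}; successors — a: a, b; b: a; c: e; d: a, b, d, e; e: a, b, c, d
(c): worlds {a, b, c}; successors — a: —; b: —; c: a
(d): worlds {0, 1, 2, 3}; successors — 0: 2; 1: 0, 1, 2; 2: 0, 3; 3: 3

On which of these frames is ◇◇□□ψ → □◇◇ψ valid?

(b), (c), (d)

Frame correspondent (Sahlqvist): ∀x ∀y ∀z ((xR²y ∧ xRz) → ∃w (yR²w ∧ zR²w)) — i.e. a generalized confluence (Geach) condition.
(a): fails — cR²a, cRb but no w with aR²w and bR²w.
(b): satisfies the condition.
(c): satisfies the condition.
(d): satisfies the condition.
Valid on: (b), (c), (d).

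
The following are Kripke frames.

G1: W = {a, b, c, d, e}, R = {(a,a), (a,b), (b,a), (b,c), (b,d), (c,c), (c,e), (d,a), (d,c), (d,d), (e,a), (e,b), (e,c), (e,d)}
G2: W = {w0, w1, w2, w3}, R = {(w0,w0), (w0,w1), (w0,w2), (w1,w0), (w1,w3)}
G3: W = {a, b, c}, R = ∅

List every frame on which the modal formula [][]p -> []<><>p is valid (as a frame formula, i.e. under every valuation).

G1, G3

Frame correspondent (Sahlqvist): forall x forall z (xRz -> exists w (x R^2 w & z R^2 w)) — i.e. a generalized confluence (Geach) condition.
G1: satisfies the condition.
G2: fails — w0Rw2 but no w with w0R²w and w2R²w.
G3: satisfies the condition.
Valid on: G1, G3.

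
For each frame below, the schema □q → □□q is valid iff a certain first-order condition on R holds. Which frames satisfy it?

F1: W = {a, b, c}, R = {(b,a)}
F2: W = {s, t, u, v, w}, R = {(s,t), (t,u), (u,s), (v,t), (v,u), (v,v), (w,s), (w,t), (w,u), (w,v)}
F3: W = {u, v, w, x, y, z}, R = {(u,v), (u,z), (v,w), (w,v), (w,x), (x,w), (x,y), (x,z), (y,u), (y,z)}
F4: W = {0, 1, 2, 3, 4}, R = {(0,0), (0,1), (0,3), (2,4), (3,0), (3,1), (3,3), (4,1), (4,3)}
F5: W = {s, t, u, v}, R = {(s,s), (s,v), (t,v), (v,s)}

F1

The schema corresponds to transitivity: ∀x ∀y ∀z (Rxy ∧ Ryz → Rxz).
F1: condition met.
F2: fails — Rus and Rst but not Rut.
F3: fails — Ruv and Rvw but not Ruw.
F4: fails — R43 and R30 but not R40.
F5: fails — Rvs and Rsv but not Rvv.
Valid on: F1.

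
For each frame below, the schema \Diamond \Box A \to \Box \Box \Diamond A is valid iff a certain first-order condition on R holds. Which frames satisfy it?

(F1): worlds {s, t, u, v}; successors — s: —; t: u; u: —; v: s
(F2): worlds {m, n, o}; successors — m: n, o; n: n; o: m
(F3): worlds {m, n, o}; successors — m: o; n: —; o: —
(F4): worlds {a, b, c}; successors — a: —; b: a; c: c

Frame correspondent (Sahlqvist): \forall x \forall y \forall z ((xRy \wedge x R^2 z) \to \exists w (yRw \wedge zRw)) — i.e. a generalized confluence (Geach) condition.
(F1): holds.
(F2): fails — mRo, mR²m but no w with oRw and mRw.
(F3): holds.
(F4): holds.

(F1), (F3), (F4)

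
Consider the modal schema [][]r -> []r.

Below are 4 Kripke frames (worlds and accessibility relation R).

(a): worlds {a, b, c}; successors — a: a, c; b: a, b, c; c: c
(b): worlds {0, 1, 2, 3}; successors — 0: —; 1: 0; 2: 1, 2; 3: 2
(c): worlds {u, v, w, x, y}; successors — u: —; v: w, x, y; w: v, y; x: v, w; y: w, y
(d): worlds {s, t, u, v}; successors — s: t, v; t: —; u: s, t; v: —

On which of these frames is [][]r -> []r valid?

The schema corresponds to density: forall x forall y (Rxy -> exists z (Rxz & Rzy)).
(a): holds.
(b): fails — R10 but no z with R1z and Rz0.
(c): fails — Rvx but no z with Rvz and Rzx.
(d): fails — Rus but no z with Ruz and Rzs.
Valid on: (a).

(a)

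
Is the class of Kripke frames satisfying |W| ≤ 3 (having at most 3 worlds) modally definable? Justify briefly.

If a class were modally definable it would be closed under disjoint unions (Goldblatt–Thomason).
Any modal formula valid on each of 4 disjoint one-world frames is valid on their disjoint union (validity is preserved under disjoint unions). Each one-world frame has |W|=1≤3, but the union has |W|=4.
Hence having at most 3 worlds is not modally definable.

Not modally definable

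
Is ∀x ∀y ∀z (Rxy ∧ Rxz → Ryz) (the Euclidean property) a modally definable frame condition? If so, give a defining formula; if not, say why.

Yes — defined by ◇q → □◇q

Yes: it is the Euclidean property, defined by the 5 schema ◇q → □◇q.
Suppose ◇q→□◇q is valid. Take Rxy, Rxz and set V(q)={y}. Then ◇q at x, so □◇q at x, so ◇q at z, so some w with Rzw has q; w=y, i.e. Rzy. By symmetry of the argument, Ryz.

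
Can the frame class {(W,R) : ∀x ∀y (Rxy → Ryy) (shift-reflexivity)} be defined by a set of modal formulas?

Definable; □(□q → q) defines it

This is a Sahlqvist condition; the T□ axiom □(□q → q) defines it.
Suppose □(□q→q) is valid. Take Rxy and set V(q)={w : Ryw}. Then at y, □q holds; since □(□q→q) at x, □q→q at y, so q at y, i.e. Ryy.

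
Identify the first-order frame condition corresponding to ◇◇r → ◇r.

This is a form of the 4 axiom.
Its frame correspondent is transitivity — ∀x ∀y ∀z (Rxy ∧ Ryz → Rxz).

transitivity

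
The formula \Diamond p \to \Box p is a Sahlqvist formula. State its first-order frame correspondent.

partial functionality

Suppose ◇p→□p is valid. Take Rxy, Rxz and set V(p)={y}. Then ◇p at x, so □p at x, so p at z, i.e. z=y.
Conversely, any frame satisfying \forall x \forall y \forall z (Rxy \wedge Rxz \to y = z) validates the schema.
So the correspondent is partial functionality.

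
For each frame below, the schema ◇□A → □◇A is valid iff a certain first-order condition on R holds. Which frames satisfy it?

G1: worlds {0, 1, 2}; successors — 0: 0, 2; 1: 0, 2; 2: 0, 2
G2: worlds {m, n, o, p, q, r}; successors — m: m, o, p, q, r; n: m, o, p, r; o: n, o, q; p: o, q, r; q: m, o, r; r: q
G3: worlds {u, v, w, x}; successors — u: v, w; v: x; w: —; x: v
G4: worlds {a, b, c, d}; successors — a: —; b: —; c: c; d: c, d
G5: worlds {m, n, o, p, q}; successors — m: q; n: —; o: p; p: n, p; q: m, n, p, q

Frame correspondent (Sahlqvist): ∀x ∀y ∀z (Rxy ∧ Rxz → ∃w (Ryw ∧ Rzw)) — i.e. convergence.
G1: condition met.
G2: fails — Rmr and Rmq but r and q have no common successor.
G3: fails — Ruv and Ruw but v and w have no common successor.
G4: condition met.
G5: fails — Rpn and Rpn but n and n have no common successor.
Valid on: G1, G4.

G1, G4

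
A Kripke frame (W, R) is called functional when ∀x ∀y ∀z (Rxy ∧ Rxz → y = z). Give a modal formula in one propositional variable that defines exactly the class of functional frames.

◇q → □q

The condition is partial functionality. The CD schema ◇q → □q defines it.
Suppose ◇q→□q is valid. Take Rxy, Rxz and set V(q)={y}. Then ◇q at x, so □q at x, so q at z, i.e. z=y.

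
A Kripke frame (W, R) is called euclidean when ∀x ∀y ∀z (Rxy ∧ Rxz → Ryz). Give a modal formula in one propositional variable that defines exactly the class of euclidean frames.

A defining formula is ◇r → □◇r (the 5 axiom).

◇r → □◇r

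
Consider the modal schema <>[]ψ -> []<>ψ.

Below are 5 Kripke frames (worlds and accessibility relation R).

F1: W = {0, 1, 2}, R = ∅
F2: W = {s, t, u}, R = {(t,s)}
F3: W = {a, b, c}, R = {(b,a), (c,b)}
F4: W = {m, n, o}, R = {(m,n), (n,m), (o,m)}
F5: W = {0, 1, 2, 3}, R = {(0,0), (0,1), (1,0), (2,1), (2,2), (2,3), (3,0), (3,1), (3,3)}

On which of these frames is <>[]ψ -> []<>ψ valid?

This is the axiom for convergence; its first-order frame correspondent is forall x forall y forall z (Rxy & Rxz -> exists w (Ryw & Rzw)).
F1: holds.
F2: fails — Rts and Rts but s and s have no common successor.
F3: fails — Rba and Rba but a and a have no common successor.
F4: holds.
F5: fails — R22 and R21 but 2 and 1 have no common successor.

F1, F4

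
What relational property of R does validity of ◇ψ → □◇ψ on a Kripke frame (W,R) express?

The Euclidean property

Suppose ◇ψ→□◇ψ is valid. Take Rxy, Rxz and set V(ψ)={y}. Then ◇ψ at x, so □◇ψ at x, so ◇ψ at z, so some w with Rzw has ψ; w=y, i.e. Rzy. By symmetry of the argument, Ryz.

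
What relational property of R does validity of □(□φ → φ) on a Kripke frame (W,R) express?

shift-reflexivity: ∀x ∀y (Rxy → Ryy)

This schema is the T□ axiom.
Its frame correspondent is shift-reflexivity — ∀x ∀y (Rxy → Ryy).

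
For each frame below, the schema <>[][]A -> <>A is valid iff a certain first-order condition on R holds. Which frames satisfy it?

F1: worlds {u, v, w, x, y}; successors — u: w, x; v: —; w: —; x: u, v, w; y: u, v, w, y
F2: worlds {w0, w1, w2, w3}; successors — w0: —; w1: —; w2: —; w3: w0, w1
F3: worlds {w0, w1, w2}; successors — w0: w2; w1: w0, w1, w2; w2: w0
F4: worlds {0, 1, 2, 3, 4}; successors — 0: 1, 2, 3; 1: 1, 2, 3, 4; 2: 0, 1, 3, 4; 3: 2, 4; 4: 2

The schema corresponds to a generalized confluence (Geach) condition: forall x forall y (xRy -> exists w (y R^2 w & xRw)).
F1: fails — uRw but no t with wR²t and uRt.
F2: fails — w3Rw0 but no w with w0R²w and w3Rw.
F3: ✓.
F4: ✓.

F3, F4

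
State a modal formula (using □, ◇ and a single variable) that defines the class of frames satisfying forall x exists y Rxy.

The condition is seriality. The D schema □ψ → ◇ψ defines it.

□ψ → ◇ψ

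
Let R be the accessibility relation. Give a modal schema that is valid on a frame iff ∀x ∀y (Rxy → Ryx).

p → □◇p

A defining formula is p → □◇p (the B axiom).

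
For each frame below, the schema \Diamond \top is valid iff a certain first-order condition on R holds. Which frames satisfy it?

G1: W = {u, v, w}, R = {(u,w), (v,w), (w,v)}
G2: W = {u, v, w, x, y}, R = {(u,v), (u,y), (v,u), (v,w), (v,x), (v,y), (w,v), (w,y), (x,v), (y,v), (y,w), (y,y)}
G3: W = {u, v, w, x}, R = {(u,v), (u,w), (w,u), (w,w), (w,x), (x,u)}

G1, G2

Frame correspondent (Sahlqvist): \forall x \exists y Rxy — i.e. seriality.
G1: holds.
G2: holds.
G3: fails — world v has no successor.
Valid on: G1, G2.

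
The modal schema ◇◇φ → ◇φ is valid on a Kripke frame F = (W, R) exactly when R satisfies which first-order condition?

transitivity

This is frame-equivalent to □φ → □□φ (substitute ¬φ for φ and contrapose).
Suppose □φ→□□φ is valid. Take Rxy, Ryz and set V(φ)={w : Rxw}. Then □φ at x, so □□φ at x, so □φ at y, so φ at z, i.e. Rxz.
The converse is a direct semantic check.
Frame condition: ∀x ∀y ∀z (Rxy ∧ Ryz → Rxz).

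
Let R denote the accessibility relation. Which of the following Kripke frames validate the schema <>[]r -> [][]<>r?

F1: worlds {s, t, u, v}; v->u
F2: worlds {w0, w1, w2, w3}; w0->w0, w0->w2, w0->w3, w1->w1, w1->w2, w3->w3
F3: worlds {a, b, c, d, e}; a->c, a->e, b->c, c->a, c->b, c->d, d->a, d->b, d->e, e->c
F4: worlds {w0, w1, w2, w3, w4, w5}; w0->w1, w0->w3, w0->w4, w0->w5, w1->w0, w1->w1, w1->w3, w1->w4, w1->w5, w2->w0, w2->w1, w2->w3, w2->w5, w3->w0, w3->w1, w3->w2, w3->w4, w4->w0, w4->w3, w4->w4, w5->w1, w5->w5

F1

The schema corresponds to a generalized confluence (Geach) condition: forall x forall y forall z ((xRy & x R^2 z) -> exists w (yRw & zRw)).
F1: holds.
F2: fails — w0Rw0, w0R²w2 but no w with w0Rw and w2Rw.
F3: fails — aRc, aR²a but no w with cRw and aRw.
F4: fails — w0Rw4, w0R²w5 but no w with w4Rw and w5Rw.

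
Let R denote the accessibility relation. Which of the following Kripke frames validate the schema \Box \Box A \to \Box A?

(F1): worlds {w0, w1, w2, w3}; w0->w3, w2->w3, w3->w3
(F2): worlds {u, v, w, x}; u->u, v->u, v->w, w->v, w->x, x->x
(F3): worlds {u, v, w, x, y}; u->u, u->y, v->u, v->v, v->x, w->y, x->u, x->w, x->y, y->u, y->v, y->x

(F1)

This is the axiom for density; its first-order frame correspondent is \forall x \forall y (Rxy \to \exists z (Rxz \wedge Rzy)).
(F1): ✓.
(F2): fails — Rvw but no z with Rvz and Rzw.
(F3): fails — Rxw but no z with Rxz and Rzw.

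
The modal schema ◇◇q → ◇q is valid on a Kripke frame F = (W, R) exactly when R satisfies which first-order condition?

transitivity: ∀x ∀y ∀z (Rxy ∧ Ryz → Rxz)

This is frame-equivalent to □q → □□q (substitute ¬q for q and contrapose).
Suppose □q→□□q is valid. Take Rxy, Ryz and set V(q)={w : Rxw}. Then □q at x, so □□q at x, so □q at y, so q at z, i.e. Rxz.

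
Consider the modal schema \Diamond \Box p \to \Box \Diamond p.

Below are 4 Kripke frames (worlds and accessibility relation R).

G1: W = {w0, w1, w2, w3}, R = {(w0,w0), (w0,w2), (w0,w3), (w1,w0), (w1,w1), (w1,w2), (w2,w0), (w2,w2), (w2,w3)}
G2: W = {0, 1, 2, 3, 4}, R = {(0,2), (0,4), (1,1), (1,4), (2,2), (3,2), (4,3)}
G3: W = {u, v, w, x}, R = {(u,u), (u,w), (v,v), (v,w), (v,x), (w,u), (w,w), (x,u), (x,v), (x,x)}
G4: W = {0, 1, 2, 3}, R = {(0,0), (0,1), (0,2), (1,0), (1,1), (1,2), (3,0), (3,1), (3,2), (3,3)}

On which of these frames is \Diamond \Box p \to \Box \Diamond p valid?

G3

This is the axiom for convergence; its first-order frame correspondent is \forall x \forall y \forall z (Rxy \wedge Rxz \to \exists w (Ryw \wedge Rzw)).
G1: fails — Rw0w2 and Rw0w3 but w2 and w3 have no common successor.
G2: fails — R02 and R04 but 2 and 4 have no common successor.
G3: holds.
G4: fails — R00 and R02 but 0 and 2 have no common successor.
Valid on: G3.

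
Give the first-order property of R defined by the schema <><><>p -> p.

This is a Sahlqvist (Geach-type) schema ◇^3□^0p → □^0◇^0p.
Minimal-valuation argument: fix x; take any y with xR^3y and any z with xR^0z. Set V(p) to the set of worlds R-reachable from y in exactly 0 steps. Then □^0p holds at y, so the antecedent holds at x; validity forces ◇^0p at z, giving a w with zR^0w and yR^0w.
First-order correspondent: forall x forall y (x R^3 y -> exists w (y = w & x = w)).

forall x forall y (x R^3 y -> exists w (y = w & x = w))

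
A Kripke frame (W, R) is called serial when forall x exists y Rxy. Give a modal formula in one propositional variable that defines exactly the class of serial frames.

□r → ◇r

This is seriality; the standard corresponding axiom is D: □r → ◇r.
Suppose □r→◇r is valid. At any x set V(r)=W. Then □r at x, so ◇r at x, so x has a successor.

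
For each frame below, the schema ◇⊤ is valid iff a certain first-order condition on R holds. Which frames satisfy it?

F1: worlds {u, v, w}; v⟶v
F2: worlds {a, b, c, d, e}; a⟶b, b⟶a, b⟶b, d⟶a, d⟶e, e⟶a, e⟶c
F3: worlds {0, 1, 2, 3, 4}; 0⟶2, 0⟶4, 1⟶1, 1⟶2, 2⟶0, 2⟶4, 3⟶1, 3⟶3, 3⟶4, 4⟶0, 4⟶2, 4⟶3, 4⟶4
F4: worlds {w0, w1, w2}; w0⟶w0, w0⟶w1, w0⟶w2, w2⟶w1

F3

This is the axiom for seriality; its first-order frame correspondent is ∀x ∃y Rxy.
F1: fails — world u has no successor.
F2: fails — world c has no successor.
F3: condition met.
F4: fails — world w1 has no successor.
Valid on: F3.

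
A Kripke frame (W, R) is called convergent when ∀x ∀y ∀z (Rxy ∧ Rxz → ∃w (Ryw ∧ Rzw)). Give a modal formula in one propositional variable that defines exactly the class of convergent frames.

A defining formula is ◇□s → □◇s (the .2 axiom).

◇□s → □◇s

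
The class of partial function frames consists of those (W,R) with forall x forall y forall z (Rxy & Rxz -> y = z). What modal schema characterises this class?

A defining formula is ◇q → □q (the CD axiom).
Suppose ◇q→□q is valid. Take Rxy, Rxz and set V(q)={y}. Then ◇q at x, so □q at x, so q at z, i.e. z=y.

◇q → □q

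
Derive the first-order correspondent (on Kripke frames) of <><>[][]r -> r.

forall x forall y (x R^2 y -> exists w (y R^2 w & x = w))

This is a Sahlqvist (Geach-type) schema ◇^2□^2r → □^0◇^0r.
Minimal-valuation argument: fix x; take any y with xR^2y and any z with xR^0z. Set V(r) to the set of worlds R-reachable from y in exactly 2 steps. Then □^2r holds at y, so the antecedent holds at x; validity forces ◇^0r at z, giving a w with zR^0w and yR^2w.
First-order correspondent: forall x forall y (x R^2 y -> exists w (y R^2 w & x = w)).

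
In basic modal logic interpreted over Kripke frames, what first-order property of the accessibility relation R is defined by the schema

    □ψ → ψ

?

reflexivity: ∀x Rxx

Suppose □ψ→ψ is valid. At any x set V(ψ)={w : Rxw}. Then □ψ holds at x, so ψ holds at x, i.e. Rxx.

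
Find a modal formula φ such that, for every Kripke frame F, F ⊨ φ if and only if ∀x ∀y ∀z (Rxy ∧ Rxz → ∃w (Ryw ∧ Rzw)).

A defining formula is ◇□ψ → □◇ψ (the .2 axiom).
Suppose ◇□ψ→□◇ψ is valid. Take Rxy, Rxz and set V(ψ)={w : Ryw}. Then □ψ at y so ◇□ψ at x, so □◇ψ at x, so ◇ψ at z, giving w with Rzw and Ryw.

◇□ψ → □◇ψ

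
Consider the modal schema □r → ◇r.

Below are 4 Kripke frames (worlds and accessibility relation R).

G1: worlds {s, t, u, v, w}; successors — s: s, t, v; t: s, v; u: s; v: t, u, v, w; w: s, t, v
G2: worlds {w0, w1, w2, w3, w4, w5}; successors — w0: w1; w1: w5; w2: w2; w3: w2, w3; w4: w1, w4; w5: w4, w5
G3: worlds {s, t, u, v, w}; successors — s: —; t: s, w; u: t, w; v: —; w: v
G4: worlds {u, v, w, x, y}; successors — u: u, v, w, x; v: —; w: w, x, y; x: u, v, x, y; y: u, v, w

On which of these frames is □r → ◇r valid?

This is the axiom for seriality; its first-order frame correspondent is ∀x ∃y Rxy.
G1: condition met.
G2: condition met.
G3: fails — world s has no successor.
G4: fails — world v has no successor.
Valid on: G1, G2.

G1, G2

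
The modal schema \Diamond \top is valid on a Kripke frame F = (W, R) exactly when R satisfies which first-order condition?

◇⊤ holds at w iff w has a successor, so frame-validity of ◇⊤ is exactly seriality. Equivalently via □φ → ◇φ:
Suppose □φ→◇φ is valid. At any x set V(φ)=W. Then □φ at x, so ◇φ at x, so x has a successor.
The converse is a direct semantic check.
So the correspondent is seriality.

seriality: \forall x \exists y Rxy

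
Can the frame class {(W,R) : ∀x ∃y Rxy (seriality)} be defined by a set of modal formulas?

Yes — defined by □q → ◇q

This is a Sahlqvist condition; the D axiom □q → ◇q defines it.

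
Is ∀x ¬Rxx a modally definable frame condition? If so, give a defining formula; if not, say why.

Any modally definable frame class is closed under surjective bounded morphisms.
The 5-cycle (worlds s,t,u,v,w with s→t→u→v→w→s) is irreflexive, and the map sending every world to a single reflexive point • is a surjective bounded morphism (forth: every edge maps to (•,•); back: every world has a successor). So any modal formula valid on the 5-cycle is also valid on the reflexive point, which is not irreflexive.
So the class is not modally definable.

No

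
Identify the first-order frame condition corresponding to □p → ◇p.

seriality: ∀x ∃y Rxy

Suppose □p→◇p is valid. At any x set V(p)=W. Then □p at x, so ◇p at x, so x has a successor.
The converse is a direct semantic check.
Frame condition: ∀x ∃y Rxy.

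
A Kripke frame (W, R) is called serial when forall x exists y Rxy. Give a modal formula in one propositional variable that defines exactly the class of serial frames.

This is seriality; the standard corresponding axiom is D: □ψ → ◇ψ.
Suppose □ψ→◇ψ is valid. At any x set V(ψ)=W. Then □ψ at x, so ◇ψ at x, so x has a successor.

□ψ → ◇ψ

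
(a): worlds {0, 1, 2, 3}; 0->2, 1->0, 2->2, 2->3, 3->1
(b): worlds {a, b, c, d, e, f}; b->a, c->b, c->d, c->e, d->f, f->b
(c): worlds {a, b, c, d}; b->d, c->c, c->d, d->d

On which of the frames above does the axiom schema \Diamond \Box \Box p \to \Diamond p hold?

Frame correspondent (Sahlqvist): \forall x \forall y (xRy \to \exists w (y R^2 w \wedge xRw)) — i.e. a generalized confluence (Geach) condition.
(a): fails — 1R0 but no w with 0R²w and 1Rw.
(b): fails — bRa but no w with aR²w and bRw.
(c): satisfies the condition.

(c)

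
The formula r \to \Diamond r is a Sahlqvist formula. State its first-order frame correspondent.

reflexivity

This is a form of the T axiom.
Its frame correspondent is reflexivity — \forall x Rxx.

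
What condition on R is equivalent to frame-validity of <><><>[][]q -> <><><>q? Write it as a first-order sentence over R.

This is a Sahlqvist (Geach-type) schema ◇^3□^2q → □^0◇^3q.
Minimal-valuation argument: fix x; take any y with xR^3y and any z with xR^0z. Set V(q) to the set of worlds R-reachable from y in exactly 2 steps. Then □^2q holds at y, so the antecedent holds at x; validity forces ◇^3q at z, giving a w with zR^3w and yR^2w.
First-order correspondent: forall x forall y (x R^3 y -> exists w (y R^2 w & x R^3 w)).

forall x forall y (x R^3 y -> exists w (y R^2 w & x R^3 w))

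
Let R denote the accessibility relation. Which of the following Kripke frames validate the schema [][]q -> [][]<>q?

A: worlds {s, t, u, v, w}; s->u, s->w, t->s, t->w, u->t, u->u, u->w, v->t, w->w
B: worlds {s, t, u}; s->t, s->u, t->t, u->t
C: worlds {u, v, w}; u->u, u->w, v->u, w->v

A, B

The schema corresponds to a generalized confluence (Geach) condition: forall x forall z (x R^2 z -> exists w (x R^2 w & zRw)).
A: ✓.
B: ✓.
C: fails — vR²w but no t with vR²t and wRt.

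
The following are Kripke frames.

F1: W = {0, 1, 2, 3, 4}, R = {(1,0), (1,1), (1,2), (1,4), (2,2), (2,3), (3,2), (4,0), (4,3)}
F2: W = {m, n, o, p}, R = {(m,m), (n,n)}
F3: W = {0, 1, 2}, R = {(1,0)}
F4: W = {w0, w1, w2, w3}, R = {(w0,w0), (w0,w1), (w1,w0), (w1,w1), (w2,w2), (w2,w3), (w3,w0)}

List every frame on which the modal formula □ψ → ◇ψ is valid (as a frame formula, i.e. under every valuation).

This is the axiom for seriality; its first-order frame correspondent is ∀x ∃y Rxy.
F1: fails — world 0 has no successor.
F2: fails — world o has no successor.
F3: fails — world 0 has no successor.
F4: holds.
Valid on: F4.

F4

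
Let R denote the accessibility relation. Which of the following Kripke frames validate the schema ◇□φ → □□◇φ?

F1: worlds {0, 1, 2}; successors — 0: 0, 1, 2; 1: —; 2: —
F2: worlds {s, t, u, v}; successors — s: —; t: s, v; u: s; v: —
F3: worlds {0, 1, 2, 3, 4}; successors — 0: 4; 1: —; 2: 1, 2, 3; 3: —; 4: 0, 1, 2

F2

The schema corresponds to a generalized confluence (Geach) condition: ∀x ∀y ∀z ((xRy ∧ xR²z) → ∃w (yRw ∧ zRw)).
F1: fails — 0R0, 0R²1 but no w with 0Rw and 1Rw.
F2: condition met.
F3: fails — 0R4, 0R²0 but no w with 4Rw and 0Rw.
Valid on: F2.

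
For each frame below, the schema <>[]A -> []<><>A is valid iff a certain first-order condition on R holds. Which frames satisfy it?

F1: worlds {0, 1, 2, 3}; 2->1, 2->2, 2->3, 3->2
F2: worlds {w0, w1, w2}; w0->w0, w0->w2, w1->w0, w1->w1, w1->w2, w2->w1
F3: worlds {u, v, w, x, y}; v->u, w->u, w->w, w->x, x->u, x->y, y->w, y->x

Frame correspondent (Sahlqvist): forall x forall y forall z ((xRy & xRz) -> exists w (yRw & z R^2 w)) — i.e. a generalized confluence (Geach) condition.
F1: fails — 2R1, 2R1 but no w with 1Rw and 1R²w.
F2: satisfies the condition.
F3: fails — vRu, vRu but no t with uRt and uR²t.
Valid on: F2.

F2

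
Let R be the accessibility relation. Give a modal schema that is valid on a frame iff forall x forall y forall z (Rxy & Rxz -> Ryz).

◇r → □◇r

A defining formula is ◇r → □◇r (the 5 axiom).
Suppose ◇r→□◇r is valid. Take Rxy, Rxz and set V(r)={y}. Then ◇r at x, so □◇r at x, so ◇r at z, so some w with Rzw has r; w=y, i.e. Rzy. By symmetry of the argument, Ryz.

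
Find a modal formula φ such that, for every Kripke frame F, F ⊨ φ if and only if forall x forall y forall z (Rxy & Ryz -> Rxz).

□s → □□s

The condition is transitivity. The 4 schema □s → □□s defines it.
Suppose □s→□□s is valid. Take Rxy, Ryz and set V(s)={w : Rxw}. Then □s at x, so □□s at x, so □s at y, so s at z, i.e. Rxz.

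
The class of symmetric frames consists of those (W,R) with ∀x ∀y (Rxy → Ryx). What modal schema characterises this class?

p → □◇p

A defining formula is p → □◇p (the B axiom).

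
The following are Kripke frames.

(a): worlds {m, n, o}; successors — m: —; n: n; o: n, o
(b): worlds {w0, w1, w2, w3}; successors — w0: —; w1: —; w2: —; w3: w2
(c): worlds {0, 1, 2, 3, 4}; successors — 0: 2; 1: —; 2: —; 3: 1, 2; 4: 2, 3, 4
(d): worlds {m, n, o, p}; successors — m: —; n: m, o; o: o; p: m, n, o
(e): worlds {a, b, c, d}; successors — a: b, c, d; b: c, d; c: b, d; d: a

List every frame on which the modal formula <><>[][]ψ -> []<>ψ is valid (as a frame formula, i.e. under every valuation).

(a), (b)

The schema corresponds to a generalized confluence (Geach) condition: forall x forall y forall z ((x R^2 y & xRz) -> exists w (y R^2 w & zRw)).
(a): ✓.
(b): ✓.
(c): fails — 4R²1, 4R2 but no w with 1R²w and 2Rw.
(d): fails — nR²o, nRm but no w with oR²w and mRw.
(e): fails — aR²d, aRd but no w with dR²w and dRw.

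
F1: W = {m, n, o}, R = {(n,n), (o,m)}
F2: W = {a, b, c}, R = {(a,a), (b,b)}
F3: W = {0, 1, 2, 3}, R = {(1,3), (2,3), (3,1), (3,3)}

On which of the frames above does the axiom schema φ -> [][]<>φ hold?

This is the axiom for a generalized confluence (Geach) condition; its first-order frame correspondent is forall x forall z (x R^2 z -> exists w (x = w & zRw)).
F1: ✓.
F2: ✓.
F3: fails — 1R²1 but no w with 1=w and 1Rw.
Valid on: F1, F2.

F1, F2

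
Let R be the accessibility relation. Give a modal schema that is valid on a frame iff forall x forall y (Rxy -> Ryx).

A defining formula is q → □◇q (the B axiom).
Suppose q→□◇q is valid. Take Rxy and set V(q)={x}. Then q at x, so □◇q at x, so ◇q at y, so some z with Ryz has q; z=x, i.e. Ryx.

q → □◇q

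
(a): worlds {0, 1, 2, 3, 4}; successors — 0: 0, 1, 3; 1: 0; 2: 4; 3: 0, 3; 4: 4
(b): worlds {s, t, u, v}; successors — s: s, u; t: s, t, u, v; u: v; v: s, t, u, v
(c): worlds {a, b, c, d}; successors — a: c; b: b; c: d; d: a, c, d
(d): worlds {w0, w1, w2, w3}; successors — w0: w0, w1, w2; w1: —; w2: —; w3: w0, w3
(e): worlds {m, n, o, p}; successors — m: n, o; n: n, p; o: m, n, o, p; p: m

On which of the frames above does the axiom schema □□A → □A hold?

(a), (b), (d)

Frame correspondent (Sahlqvist): ∀x ∀y (Rxy → ∃z (Rxz ∧ Rzy)) — i.e. density.
(a): ✓.
(b): ✓.
(c): fails — Rac but no z with Raz and Rzc.
(d): ✓.
(e): fails — Rpm but no z with Rpz and Rzm.
Valid on: (a), (b), (d).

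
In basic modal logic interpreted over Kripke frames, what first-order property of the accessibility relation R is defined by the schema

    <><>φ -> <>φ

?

Equivalently (dual form): □φ → □□φ.
Suppose □φ→□□φ is valid. Take Rxy, Ryz and set V(φ)={w : Rxw}. Then □φ at x, so □□φ at x, so □φ at y, so φ at z, i.e. Rxz.
The converse is a direct semantic check.
Frame condition: forall x forall y forall z (Rxy & Ryz -> Rxz).

transitivity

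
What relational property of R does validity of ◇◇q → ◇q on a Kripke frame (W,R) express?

This is frame-equivalent to □q → □□q (substitute ¬q for q and contrapose).
Suppose □q→□□q is valid. Take Rxy, Ryz and set V(q)={w : Rxw}. Then □q at x, so □□q at x, so □q at y, so q at z, i.e. Rxz.

transitivity: ∀x ∀y ∀z (Rxy ∧ Ryz → Rxz)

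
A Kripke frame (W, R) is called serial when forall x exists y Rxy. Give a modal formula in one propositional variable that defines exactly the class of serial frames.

The condition is seriality. The D schema □q → ◇q defines it.
Suppose □q→◇q is valid. At any x set V(q)=W. Then □q at x, so ◇q at x, so x has a successor.

□q → ◇q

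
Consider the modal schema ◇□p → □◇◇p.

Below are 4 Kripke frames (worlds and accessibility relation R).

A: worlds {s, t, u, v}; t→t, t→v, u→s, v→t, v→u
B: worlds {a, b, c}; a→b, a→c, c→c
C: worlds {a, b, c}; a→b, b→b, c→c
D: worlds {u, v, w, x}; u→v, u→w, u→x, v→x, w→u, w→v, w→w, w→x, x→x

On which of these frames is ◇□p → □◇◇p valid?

The schema corresponds to a generalized confluence (Geach) condition: ∀x ∀y ∀z ((xRy ∧ xRz) → ∃w (yRw ∧ zR²w)).
A: fails — uRs, uRs but no w with sRw and sR²w.
B: fails — aRb, aRb but no w with bRw and bR²w.
C: satisfies the condition.
D: satisfies the condition.
Valid on: C, D.

C, D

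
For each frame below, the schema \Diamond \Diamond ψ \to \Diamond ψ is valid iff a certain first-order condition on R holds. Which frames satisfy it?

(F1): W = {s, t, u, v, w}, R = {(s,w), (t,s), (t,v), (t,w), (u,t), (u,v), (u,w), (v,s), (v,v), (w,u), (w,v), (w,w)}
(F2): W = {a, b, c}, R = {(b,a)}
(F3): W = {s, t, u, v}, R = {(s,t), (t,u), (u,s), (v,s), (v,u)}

(F2)

This is the axiom for a generalized confluence (Geach) condition; its first-order frame correspondent is \forall x \forall y (x R^2 y \to \exists w (y = w \wedge xRw)).
(F1): fails — sR²u but no w* with u=w* and sRw*.
(F2): holds.
(F3): fails — sR²u but no w with u=w and sRw.
Valid on: (F2).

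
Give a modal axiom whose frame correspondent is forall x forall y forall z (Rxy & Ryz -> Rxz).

□q → □□q

The condition is transitivity. The 4 schema □q → □□q defines it.
Suppose □q→□□q is valid. Take Rxy, Ryz and set V(q)={w : Rxw}. Then □q at x, so □□q at x, so □q at y, so q at z, i.e. Rxz.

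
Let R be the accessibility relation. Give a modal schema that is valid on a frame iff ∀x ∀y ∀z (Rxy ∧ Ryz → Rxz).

This is transitivity; the standard corresponding axiom is 4: □s → □□s.
Suppose □s→□□s is valid. Take Rxy, Ryz and set V(s)={w : Rxw}. Then □s at x, so □□s at x, so □s at y, so s at z, i.e. Rxz.

□s → □□s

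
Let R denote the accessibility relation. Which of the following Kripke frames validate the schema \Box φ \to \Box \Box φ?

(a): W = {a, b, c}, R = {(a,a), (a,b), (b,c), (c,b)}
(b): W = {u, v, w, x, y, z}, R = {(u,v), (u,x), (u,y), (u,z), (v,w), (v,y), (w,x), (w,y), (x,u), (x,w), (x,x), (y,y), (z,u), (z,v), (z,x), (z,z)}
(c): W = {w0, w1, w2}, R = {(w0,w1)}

(c)

This is the axiom for transitivity; its first-order frame correspondent is \forall x \forall y \forall z (Rxy \wedge Ryz \to Rxz).
(a): fails — Rab and Rbc but not Rac.
(b): fails — Ruv and Rvw but not Ruw.
(c): satisfies the condition.
Valid on: (c).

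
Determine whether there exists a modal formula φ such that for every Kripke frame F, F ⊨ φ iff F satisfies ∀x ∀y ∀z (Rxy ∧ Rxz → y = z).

Definable; ◇q → □q defines it

The condition is partial functionality. A defining modal formula is ◇q → □q.
Suppose ◇q→□q is valid. Take Rxy, Rxz and set V(q)={y}. Then ◇q at x, so □q at x, so q at z, i.e. z=y.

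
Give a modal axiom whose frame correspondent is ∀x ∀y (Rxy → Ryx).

The condition is symmetry. The B schema r → □◇r defines it.
Suppose r→□◇r is valid. Take Rxy and set V(r)={x}. Then r at x, so □◇r at x, so ◇r at y, so some z with Ryz has r; z=x, i.e. Ryx.

r → □◇r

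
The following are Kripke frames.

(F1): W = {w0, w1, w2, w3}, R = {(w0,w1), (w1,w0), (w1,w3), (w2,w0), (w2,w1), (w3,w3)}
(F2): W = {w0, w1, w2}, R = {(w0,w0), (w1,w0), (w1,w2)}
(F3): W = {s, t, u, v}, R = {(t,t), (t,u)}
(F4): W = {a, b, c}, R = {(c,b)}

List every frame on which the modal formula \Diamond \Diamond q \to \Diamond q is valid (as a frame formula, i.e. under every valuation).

(F2), (F3), (F4)

Frame correspondent (Sahlqvist): \forall x \forall y \forall z (Rxy \wedge Ryz \to Rxz) — i.e. transitivity.
(F1): fails — Rw1w0 and Rw0w1 but not Rw1w1.
(F2): ✓.
(F3): ✓.
(F4): ✓.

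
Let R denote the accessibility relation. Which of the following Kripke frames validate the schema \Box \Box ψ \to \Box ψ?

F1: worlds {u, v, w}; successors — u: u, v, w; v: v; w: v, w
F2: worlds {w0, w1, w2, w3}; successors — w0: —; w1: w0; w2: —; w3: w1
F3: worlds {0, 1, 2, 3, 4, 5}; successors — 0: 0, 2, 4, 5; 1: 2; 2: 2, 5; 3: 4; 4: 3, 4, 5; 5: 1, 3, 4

Frame correspondent (Sahlqvist): \forall x \forall y (Rxy \to \exists z (Rxz \wedge Rzy)) — i.e. density.
F1: satisfies the condition.
F2: fails — Rw1w0 but no z with Rw1z and Rzw0.
F3: fails — R51 but no z with R5z and Rz1.

F1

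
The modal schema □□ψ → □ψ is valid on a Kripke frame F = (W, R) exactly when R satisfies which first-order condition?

Suppose □□ψ→□ψ is valid. Take Rxy and set V(ψ)={w : xR²w}. Then □□ψ at x, so □ψ at x, so ψ at y, i.e. ∃z(Rxz∧Rzy).

density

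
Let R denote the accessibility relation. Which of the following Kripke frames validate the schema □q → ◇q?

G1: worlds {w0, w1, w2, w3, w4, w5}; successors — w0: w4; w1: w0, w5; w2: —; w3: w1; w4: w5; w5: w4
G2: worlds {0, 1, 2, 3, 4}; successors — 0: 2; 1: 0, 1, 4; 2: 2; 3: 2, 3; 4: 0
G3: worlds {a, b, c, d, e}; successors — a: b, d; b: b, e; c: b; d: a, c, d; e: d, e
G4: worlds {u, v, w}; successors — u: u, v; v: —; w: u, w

G2, G3

Frame correspondent (Sahlqvist): ∀x ∃y Rxy — i.e. seriality.
G1: fails — world w2 has no successor.
G2: satisfies the condition.
G3: satisfies the condition.
G4: fails — world v has no successor.
Valid on: G2, G3.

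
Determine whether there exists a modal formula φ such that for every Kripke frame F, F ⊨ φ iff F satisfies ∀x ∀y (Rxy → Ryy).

Yes: it is shift-reflexivity, defined by the T□ schema □(□r → r).
Suppose □(□r→r) is valid. Take Rxy and set V(r)={w : Ryw}. Then at y, □r holds; since □(□r→r) at x, □r→r at y, so r at y, i.e. Ryy.

Yes — defined by □(□r → r)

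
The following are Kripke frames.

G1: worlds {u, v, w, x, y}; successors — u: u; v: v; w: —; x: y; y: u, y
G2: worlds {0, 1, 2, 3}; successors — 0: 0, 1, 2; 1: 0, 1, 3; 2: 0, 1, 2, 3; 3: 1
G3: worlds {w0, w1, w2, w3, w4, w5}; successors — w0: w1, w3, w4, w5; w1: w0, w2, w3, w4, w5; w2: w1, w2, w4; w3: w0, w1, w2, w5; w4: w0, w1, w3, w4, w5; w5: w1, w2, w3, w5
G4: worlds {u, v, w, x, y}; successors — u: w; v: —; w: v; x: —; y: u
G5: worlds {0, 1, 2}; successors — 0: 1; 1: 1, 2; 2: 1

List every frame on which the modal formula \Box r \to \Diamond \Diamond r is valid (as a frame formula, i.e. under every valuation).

Frame correspondent (Sahlqvist): \forall x \exists w (xRw \wedge x R^2 w) — i.e. a generalized confluence (Geach) condition.
G1: fails — at w but no t with wRt and wR²t.
G2: condition met.
G3: condition met.
G4: fails — at u but no t with uRt and uR²t.
G5: condition met.
Valid on: G2, G3, G5.

G2, G3, G5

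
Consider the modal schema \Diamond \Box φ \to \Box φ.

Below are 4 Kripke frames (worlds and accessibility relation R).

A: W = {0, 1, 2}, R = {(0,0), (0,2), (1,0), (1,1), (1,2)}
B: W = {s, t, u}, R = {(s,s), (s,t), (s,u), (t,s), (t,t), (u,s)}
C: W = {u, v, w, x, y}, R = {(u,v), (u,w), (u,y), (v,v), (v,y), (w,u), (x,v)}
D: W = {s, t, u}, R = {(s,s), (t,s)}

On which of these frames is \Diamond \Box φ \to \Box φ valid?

D

This is the axiom for the Euclidean property; its first-order frame correspondent is \forall x \forall y \forall z (Rxy \wedge Rxz \to Ryz).
A: fails — R02 and R00 but not R20.
B: fails — Rsu and Rsu but not Ruu.
C: fails — Ruv and Ruw but not Rvw.
D: satisfies the condition.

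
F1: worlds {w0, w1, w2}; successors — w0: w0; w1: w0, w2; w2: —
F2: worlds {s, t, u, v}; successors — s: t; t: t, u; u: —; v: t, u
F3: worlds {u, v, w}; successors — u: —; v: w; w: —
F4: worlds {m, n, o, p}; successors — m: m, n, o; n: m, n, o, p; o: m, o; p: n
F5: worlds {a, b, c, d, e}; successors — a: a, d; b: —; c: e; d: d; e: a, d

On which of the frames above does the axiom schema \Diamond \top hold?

Frame correspondent (Sahlqvist): \forall x \exists y Rxy — i.e. seriality.
F1: fails — world w2 has no successor.
F2: fails — world u has no successor.
F3: fails — world u has no successor.
F4: satisfies the condition.
F5: fails — world b has no successor.

F4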